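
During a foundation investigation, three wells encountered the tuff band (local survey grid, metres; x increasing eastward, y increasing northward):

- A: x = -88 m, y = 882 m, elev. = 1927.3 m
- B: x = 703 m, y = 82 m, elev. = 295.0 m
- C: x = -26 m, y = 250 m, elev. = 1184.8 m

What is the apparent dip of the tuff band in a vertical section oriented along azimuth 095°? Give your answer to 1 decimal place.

Let the plane be z = a·x + b·y + c.
B−A: 791a − 800b = −1632.3;  C−A: 62a − 632b = −742.5.
Solving gives a = −0.97180, b = 1.07951.
Unit vector along 095° is (sin 95°, cos 95°) = (0.9962, -0.0872).
Slope in that direction = a·(0.9962) + b·(-0.0872) = −1.06219.
Apparent dip = arctan|1.06219| = 46.7° (true dip is 55.5°, so apparent ≤ true as expected).

46.7°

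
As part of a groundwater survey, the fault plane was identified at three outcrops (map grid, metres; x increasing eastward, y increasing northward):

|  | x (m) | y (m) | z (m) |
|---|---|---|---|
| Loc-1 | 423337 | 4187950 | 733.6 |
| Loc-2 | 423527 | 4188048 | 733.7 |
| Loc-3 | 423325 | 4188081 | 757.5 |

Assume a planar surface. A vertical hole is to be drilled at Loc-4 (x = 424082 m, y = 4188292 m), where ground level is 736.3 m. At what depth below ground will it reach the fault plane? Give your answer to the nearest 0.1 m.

9.7 m

Let the plane be z = a·x + b·y + c.
Loc-2−Loc-1: 190a + 98b = 0.1;  Loc-3−Loc-1: −12a + 131b = 23.9.
Solving gives a = −0.089353948, b = 0.174257654.
Then c = 733.6 − a·423337 − b·4187950 = −691221.91.
At (424082, 4188292): z_contact = −37893.40 + 729841.94 − 691221.91 = 726.63 m.
Depth below ground = 736.3 − 726.63 = 9.7 m.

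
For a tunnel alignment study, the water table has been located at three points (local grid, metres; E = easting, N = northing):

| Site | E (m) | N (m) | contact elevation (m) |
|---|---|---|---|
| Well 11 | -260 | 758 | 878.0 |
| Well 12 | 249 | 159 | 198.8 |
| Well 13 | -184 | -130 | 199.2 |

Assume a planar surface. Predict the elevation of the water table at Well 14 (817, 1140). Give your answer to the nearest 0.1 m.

Let the plane be z = a·E + b·N + c.
Well 12−Well 11: 509a − 599b = −679.2;  Well 13−Well 11: 76a − 888b = −678.8.
Solving gives a = −0.483503, b = 0.723034.
Then c = 878 − a·-260 − b·758 = 204.23.
At (817, 1140): z = −395.0 + 824.3 + 204.23 = 633.5 m.

633.5 m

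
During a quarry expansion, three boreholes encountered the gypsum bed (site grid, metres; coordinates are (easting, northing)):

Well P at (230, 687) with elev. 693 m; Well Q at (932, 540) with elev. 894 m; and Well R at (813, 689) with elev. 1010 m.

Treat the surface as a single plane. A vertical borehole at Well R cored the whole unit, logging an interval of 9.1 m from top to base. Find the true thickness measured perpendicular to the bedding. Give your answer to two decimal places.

5.48 m

Two edge vectors: Well P→Well Q = (702, -147, 201), Well P→Well R = (583, 2, 317).
Normal n = (Well P→Well Q) × (Well P→Well R) = (-47001, -105351, 87105).
So ∂z/∂E = −n_x/n_z = 0.53959 and ∂z/∂N = −n_y/n_z = 1.20947.
|∇z| = √(a²+b²) = 1.32438, so dip δ = arctan(1.32438) = 52.94°.
True thickness = vertical thickness × cos δ = 9.1 × cos 52.94° = 5.48 m.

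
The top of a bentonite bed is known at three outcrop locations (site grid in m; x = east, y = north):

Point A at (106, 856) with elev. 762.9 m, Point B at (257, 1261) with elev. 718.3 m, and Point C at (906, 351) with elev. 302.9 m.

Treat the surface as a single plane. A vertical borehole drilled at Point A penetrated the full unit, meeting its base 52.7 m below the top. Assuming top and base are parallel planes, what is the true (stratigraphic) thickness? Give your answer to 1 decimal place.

46.6 m

Two edge vectors: Point A→Point B = (151, 405, -44.6), Point A→Point C = (800, -505, -460).
Normal n = (Point A→Point B) × (Point A→Point C) = (-208823, 33780, -400255).
So ∂z/∂x = −n_x/n_z = −0.52172 and ∂z/∂y = −n_y/n_z = 0.08440.
|∇z| = √(a²+b²) = 0.52851, so dip δ = arctan(0.52851) = 27.86°.
True thickness = vertical thickness × cos δ = 52.7 × cos 27.86° = 46.6 m.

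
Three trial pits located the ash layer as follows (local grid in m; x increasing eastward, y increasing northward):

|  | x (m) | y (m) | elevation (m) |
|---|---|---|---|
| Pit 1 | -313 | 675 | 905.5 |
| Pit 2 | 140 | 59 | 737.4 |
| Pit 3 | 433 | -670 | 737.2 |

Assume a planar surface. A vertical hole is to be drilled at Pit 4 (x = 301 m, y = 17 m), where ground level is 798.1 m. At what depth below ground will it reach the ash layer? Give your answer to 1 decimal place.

178.5 m

Let the plane be z = a·x + b·y + c.
Pit 2−Pit 1: 453a − 616b = −168.1;  Pit 3−Pit 1: 746a − 1345b = −168.3.
Solving gives a = −0.81751, b = −0.32830.
Then c = 905.5 − a·-313 − b·675 = 871.22.
At (301, 17): z_contact = −246.07 − 5.58 + 871.22 = 619.57 m.
Depth below ground = 798.1 − 619.57 = 178.5 m.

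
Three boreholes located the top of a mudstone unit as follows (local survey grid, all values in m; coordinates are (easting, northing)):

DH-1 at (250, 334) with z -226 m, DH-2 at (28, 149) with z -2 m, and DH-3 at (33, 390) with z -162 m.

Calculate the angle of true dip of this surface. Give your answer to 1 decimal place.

38.7°

Two edge vectors: DH-1→DH-2 = (-222, -185, 224), DH-1→DH-3 = (-217, 56, 64).
Normal n = (DH-1→DH-2) × (DH-1→DH-3) = (-24384, -34400, -52577).
So ∂z/∂E = −n_x/n_z = −0.46378 and ∂z/∂N = −n_y/n_z = −0.65428.
Gradient magnitude |∇z| = √(a² + b²) = √(0.21509 + 0.42808) = 0.80198.
True dip = arctan(0.80198) = 38.7°, dipping toward NE (azimuth ≈ 035°).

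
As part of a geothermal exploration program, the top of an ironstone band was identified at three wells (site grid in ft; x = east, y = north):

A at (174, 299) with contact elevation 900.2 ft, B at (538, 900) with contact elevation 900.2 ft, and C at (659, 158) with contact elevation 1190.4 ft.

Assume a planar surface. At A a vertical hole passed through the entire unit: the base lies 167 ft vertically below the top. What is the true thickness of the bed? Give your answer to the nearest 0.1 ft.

143.5 ft

Let the plane be z = a·x + b·y + c.
B−A: 364a + 601b = 0;  C−A: 485a − 141b = 290.2.
Solving gives a = 0.50877, b = −0.30814.
|∇z| = √(a²+b²) = 0.59481, so dip δ = arctan(0.59481) = 30.74°.
True thickness = vertical thickness × cos δ = 167 × cos 30.74° = 143.5 ft.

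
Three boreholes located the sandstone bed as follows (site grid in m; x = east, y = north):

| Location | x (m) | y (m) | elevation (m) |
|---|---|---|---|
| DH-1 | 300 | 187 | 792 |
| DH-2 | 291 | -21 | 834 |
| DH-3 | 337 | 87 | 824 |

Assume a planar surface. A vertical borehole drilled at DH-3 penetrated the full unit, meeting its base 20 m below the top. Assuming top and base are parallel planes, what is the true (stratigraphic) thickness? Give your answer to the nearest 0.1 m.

Let the plane be z = a·x + b·y + c.
DH-2−DH-1: −9a − 208b = 42;  DH-3−DH-1: 37a − 100b = 32.
Solving gives a = 0.28571, b = −0.21429.
|∇z| = √(a²+b²) = 0.35714, so dip δ = arctan(0.35714) = 19.65°.
True thickness = vertical thickness × cos δ = 20 × cos 19.65° = 18.8 m.

18.8 m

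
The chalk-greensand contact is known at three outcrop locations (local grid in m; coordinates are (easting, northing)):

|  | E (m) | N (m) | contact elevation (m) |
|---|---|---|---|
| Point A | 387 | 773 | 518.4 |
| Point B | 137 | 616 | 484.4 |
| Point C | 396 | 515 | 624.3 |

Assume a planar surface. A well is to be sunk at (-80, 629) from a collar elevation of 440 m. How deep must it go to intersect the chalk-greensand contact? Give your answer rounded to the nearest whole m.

Two edge vectors: Point A→Point B = (-250, -157, -34), Point A→Point C = (9, -258, 105.9).
Normal n = (Point A→Point B) × (Point A→Point C) = (-25398.3, 26169, 65913).
So ∂z/∂E = −n_x/n_z = 0.38533 and ∂z/∂N = −n_y/n_z = −0.39702.
Intercept c from Point A: 518.4 − 149.12 + 306.90 = 676.18.
At (-80, 629): z_contact = −30.8 − 249.7 + 676.18 = 395.6 m.
Depth below ground = 440 − 395.6 = 44 m.

44 m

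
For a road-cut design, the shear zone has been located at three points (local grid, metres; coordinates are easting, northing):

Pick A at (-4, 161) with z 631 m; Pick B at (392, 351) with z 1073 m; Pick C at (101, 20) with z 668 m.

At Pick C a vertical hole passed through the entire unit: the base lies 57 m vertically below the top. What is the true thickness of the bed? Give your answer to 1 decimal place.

40.2 m

Let the plane be z = a·easting + b·northing + c.
Pick B−Pick A: 396a + 190b = 442;  Pick C−Pick A: 105a − 141b = 37.
Solving gives a = 0.91510, b = 0.41905.
|∇z| = √(a²+b²) = 1.00649, so dip δ = arctan(1.00649) = 45.19°.
True thickness = vertical thickness × cos δ = 57 × cos 45.19° = 40.2 m.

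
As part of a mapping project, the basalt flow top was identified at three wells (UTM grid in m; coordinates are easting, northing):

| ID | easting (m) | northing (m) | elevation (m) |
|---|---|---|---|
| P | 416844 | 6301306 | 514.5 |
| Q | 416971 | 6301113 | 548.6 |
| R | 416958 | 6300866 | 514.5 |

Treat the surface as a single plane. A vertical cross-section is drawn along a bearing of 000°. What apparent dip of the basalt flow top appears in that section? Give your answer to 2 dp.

6.55°

Let the plane be z = a·easting + b·northing + c.
Q−P: 127a − 193b = 34.1;  R−P: 114a − 440b = 0.
Solving gives a = 0.44288, b = 0.11475.
Unit vector along 000° is (sin 0°, cos 0°) = (0.0000, 1.0000).
Slope in that direction = a·(0.0000) + b·(1.0000) = 0.11475.
Apparent dip = arctan|0.11475| = 6.55° (true dip is 24.6°, so apparent ≤ true as expected).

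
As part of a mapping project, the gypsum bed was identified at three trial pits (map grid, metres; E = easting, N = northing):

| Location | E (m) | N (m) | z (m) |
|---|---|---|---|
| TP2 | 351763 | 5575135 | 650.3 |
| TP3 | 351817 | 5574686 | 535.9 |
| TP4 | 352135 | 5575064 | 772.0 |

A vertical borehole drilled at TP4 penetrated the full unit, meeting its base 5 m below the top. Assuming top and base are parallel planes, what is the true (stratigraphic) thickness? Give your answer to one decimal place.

4.5 m

Two edge vectors: TP2→TP3 = (54, -449, -114.4), TP2→TP4 = (372, -71, 121.7).
Normal n = (TP2→TP3) × (TP2→TP4) = (-62765.7, -49128.6, 163194).
So ∂z/∂E = −n_x/n_z = 0.38461 and ∂z/∂N = −n_y/n_z = 0.30104.
|∇z| = √(a²+b²) = 0.48842, so dip δ = arctan(0.48842) = 26.03°.
True thickness = vertical thickness × cos δ = 5 × cos 26.03° = 4.5 m.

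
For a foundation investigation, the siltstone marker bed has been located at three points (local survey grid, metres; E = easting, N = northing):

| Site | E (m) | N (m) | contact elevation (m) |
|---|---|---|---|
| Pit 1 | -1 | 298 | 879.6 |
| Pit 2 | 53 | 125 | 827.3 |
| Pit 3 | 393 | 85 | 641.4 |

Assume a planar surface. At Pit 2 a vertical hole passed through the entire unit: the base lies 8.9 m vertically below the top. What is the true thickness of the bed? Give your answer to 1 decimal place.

7.8 m

Two edge vectors: Pit 1→Pit 2 = (54, -173, -52.3), Pit 1→Pit 3 = (394, -213, -238.2).
Normal n = (Pit 1→Pit 2) × (Pit 1→Pit 3) = (30068.7, -7743.4, 56660).
So ∂z/∂E = −n_x/n_z = −0.53069 and ∂z/∂N = −n_y/n_z = 0.13666.
|∇z| = √(a²+b²) = 0.54800, so dip δ = arctan(0.54800) = 28.72°.
True thickness = vertical thickness × cos δ = 8.9 × cos 28.72° = 7.8 m.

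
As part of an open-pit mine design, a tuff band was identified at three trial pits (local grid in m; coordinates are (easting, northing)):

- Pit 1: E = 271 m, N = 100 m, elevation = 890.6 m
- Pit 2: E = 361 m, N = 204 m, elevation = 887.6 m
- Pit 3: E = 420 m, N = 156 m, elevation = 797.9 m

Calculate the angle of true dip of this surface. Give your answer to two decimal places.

49.71°

Two edge vectors: Pit 1→Pit 2 = (90, 104, -3), Pit 1→Pit 3 = (149, 56, -92.7).
Normal n = (Pit 1→Pit 2) × (Pit 1→Pit 3) = (-9472.8, 7896, -10456).
So ∂z/∂E = −n_x/n_z = −0.90597 and ∂z/∂N = −n_y/n_z = 0.75516.
Gradient magnitude |∇z| = √(a² + b²) = √(0.82078 + 0.57027) = 1.17943.
True dip = arctan(1.17943) = 49.71°, dipping toward SE (azimuth ≈ 130°).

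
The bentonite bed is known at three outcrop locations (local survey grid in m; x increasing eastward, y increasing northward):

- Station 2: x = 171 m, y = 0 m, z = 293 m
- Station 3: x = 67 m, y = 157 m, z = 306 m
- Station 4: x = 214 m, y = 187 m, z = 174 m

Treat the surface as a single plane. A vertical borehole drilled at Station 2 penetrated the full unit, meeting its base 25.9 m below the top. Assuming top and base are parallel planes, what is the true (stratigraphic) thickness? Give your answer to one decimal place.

Two edge vectors: Station 2→Station 3 = (-104, 157, 13), Station 2→Station 4 = (43, 187, -119).
Normal n = (Station 2→Station 3) × (Station 2→Station 4) = (-21114, -11817, -26199).
So ∂z/∂x = −n_x/n_z = −0.80591 and ∂z/∂y = −n_y/n_z = −0.45105.
|∇z| = √(a²+b²) = 0.92354, so dip δ = arctan(0.92354) = 42.72°.
True thickness = vertical thickness × cos δ = 25.9 × cos 42.72° = 19.0 m.

19.0 m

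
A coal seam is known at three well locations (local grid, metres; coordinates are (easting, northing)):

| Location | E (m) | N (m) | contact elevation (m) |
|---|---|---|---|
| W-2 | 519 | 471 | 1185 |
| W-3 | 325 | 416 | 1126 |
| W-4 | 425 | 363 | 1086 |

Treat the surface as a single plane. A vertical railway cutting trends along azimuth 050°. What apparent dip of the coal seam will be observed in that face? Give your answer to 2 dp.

Two edge vectors: W-2→W-3 = (-194, -55, -59), W-2→W-4 = (-94, -108, -99).
Normal n = (W-2→W-3) × (W-2→W-4) = (-927, -13660, 15782).
So ∂z/∂E = −n_x/n_z = 0.05874 and ∂z/∂N = −n_y/n_z = 0.86554.
Unit vector along 050° is (sin 50°, cos 50°) = (0.7660, 0.6428).
Slope in that direction = a·(0.7660) + b·(0.6428) = 0.60136.
Apparent dip = arctan|0.60136| = 31.02° (true dip is 40.9°, so apparent ≤ true as expected).

31.02°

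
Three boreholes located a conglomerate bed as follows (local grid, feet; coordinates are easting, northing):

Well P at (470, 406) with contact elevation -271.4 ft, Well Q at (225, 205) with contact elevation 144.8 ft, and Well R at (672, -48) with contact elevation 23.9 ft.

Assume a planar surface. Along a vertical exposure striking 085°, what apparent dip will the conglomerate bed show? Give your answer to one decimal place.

43.2°

Let the plane be z = a·easting + b·northing + c.
Well Q−Well P: −245a − 201b = 416.2;  Well R−Well P: 202a − 454b = 295.3.
Solving gives a = −0.85357, b = −1.03022.
Unit vector along 085° is (sin 85°, cos 85°) = (0.9962, 0.0872).
Slope in that direction = a·(0.9962) + b·(0.0872) = −0.94011.
Apparent dip = arctan|0.94011| = 43.2° (true dip is 53.2°, so apparent ≤ true as expected).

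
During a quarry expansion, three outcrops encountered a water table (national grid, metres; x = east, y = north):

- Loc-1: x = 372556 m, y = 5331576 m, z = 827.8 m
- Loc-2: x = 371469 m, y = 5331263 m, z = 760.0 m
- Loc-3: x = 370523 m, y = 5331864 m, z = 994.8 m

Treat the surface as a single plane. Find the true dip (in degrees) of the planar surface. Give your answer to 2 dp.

18.68°

Let the plane be z = a·x + b·y + c.
Loc-2−Loc-1: −1087a − 313b = −67.8;  Loc-3−Loc-1: −2033a + 288b = 167.
Solving gives a = −0.03449, b = 0.33639.
Gradient magnitude |∇z| = √(a² + b²) = √(0.00119 + 0.11316) = 0.33816.
True dip = arctan(0.33816) = 18.68°, dipping toward S (azimuth ≈ 174°).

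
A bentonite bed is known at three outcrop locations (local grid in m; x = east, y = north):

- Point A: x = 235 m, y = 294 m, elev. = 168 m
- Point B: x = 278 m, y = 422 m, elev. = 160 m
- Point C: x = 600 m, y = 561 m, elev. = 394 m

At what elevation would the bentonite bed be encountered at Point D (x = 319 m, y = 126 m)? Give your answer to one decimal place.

Two edge vectors: Point A→Point B = (43, 128, -8), Point A→Point C = (365, 267, 226).
Normal n = (Point A→Point B) × (Point A→Point C) = (31064, -12638, -35239).
So ∂z/∂x = −n_x/n_z = 0.88152 and ∂z/∂y = −n_y/n_z = −0.35864.
Intercept c from Point A: 168 − 207.16 + 105.44 = 66.28.
At (319, 126): z = 281.2 − 45.2 + 66.28 = 302.3 m.

302.3 m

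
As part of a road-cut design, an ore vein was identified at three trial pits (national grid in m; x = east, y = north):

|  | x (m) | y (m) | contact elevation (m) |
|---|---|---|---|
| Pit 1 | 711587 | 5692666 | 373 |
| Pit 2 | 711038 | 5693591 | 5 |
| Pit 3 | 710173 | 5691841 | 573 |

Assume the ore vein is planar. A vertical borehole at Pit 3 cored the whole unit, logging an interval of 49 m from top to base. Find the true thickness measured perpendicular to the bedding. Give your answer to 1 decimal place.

Two edge vectors: Pit 1→Pit 2 = (-549, 925, -368), Pit 1→Pit 3 = (-1414, -825, 200).
Normal n = (Pit 1→Pit 2) × (Pit 1→Pit 3) = (-118600, 630152, 1760875).
So ∂z/∂x = −n_x/n_z = 0.06735 and ∂z/∂y = −n_y/n_z = −0.35786.
|∇z| = √(a²+b²) = 0.36415, so dip δ = arctan(0.36415) = 20.01°.
True thickness = vertical thickness × cos δ = 49 × cos 20.01° = 46.0 m.

46.0 m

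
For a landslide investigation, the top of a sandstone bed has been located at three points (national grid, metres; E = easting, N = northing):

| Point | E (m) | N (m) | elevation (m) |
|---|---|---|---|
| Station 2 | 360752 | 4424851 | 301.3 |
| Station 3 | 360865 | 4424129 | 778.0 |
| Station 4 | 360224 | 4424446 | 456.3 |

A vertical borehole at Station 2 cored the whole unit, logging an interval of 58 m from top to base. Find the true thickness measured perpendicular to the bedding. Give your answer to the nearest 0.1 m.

48.4 m

Let the plane be z = a·E + b·N + c.
Station 3−Station 2: 113a − 722b = 476.7;  Station 4−Station 2: −528a − 405b = 155.
Solving gives a = 0.19006, b = −0.63050.
|∇z| = √(a²+b²) = 0.65853, so dip δ = arctan(0.65853) = 33.37°.
True thickness = vertical thickness × cos δ = 58 × cos 33.37° = 48.4 m.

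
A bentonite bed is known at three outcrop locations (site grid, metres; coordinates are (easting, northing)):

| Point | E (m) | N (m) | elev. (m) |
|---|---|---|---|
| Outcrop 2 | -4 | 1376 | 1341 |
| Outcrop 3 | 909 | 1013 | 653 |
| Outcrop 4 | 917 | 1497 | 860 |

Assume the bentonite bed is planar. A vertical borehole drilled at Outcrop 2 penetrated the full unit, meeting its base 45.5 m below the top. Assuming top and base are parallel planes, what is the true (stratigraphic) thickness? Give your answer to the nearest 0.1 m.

36.8 m

Two edge vectors: Outcrop 2→Outcrop 3 = (913, -363, -688), Outcrop 2→Outcrop 4 = (921, 121, -481).
Normal n = (Outcrop 2→Outcrop 3) × (Outcrop 2→Outcrop 4) = (257851, -194495, 444796).
So ∂z/∂E = −n_x/n_z = −0.57971 and ∂z/∂N = −n_y/n_z = 0.43727.
|∇z| = √(a²+b²) = 0.72613, so dip δ = arctan(0.72613) = 35.98°.
True thickness = vertical thickness × cos δ = 45.5 × cos 35.98° = 36.8 m.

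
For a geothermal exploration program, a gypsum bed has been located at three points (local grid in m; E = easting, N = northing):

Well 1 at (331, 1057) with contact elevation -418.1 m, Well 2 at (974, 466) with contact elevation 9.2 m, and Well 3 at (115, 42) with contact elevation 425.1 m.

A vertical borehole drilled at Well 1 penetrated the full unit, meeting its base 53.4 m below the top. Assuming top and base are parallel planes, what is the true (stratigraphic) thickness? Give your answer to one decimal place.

Let the plane be z = a·E + b·N + c.
Well 2−Well 1: 643a − 591b = 427.3;  Well 3−Well 1: −216a − 1015b = 843.2.
Solving gives a = −0.08282, b = −0.81311.
|∇z| = √(a²+b²) = 0.81732, so dip δ = arctan(0.81732) = 39.26°.
True thickness = vertical thickness × cos δ = 53.4 × cos 39.26° = 41.3 m.

41.3 m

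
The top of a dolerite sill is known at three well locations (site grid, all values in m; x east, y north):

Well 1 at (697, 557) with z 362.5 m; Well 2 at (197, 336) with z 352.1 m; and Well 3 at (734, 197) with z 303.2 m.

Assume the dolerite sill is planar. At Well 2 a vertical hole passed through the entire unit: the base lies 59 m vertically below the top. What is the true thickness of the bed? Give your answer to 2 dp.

Let the plane be z = a·x + b·y + c.
Well 2−Well 1: −500a − 221b = −10.4;  Well 3−Well 1: 37a − 360b = −59.3.
Solving gives a = −0.04975, b = 0.15961.
|∇z| = √(a²+b²) = 0.16718, so dip δ = arctan(0.16718) = 9.49°.
True thickness = vertical thickness × cos δ = 59 × cos 9.49° = 58.19 m.

58.19 m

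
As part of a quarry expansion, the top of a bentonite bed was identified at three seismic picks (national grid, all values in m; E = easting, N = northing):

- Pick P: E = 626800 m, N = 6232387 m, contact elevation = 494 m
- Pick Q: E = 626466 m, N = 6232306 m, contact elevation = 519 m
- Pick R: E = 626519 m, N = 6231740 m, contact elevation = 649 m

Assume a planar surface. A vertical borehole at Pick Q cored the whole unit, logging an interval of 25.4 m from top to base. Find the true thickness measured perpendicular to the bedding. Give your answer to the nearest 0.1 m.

Two edge vectors: Pick P→Pick Q = (-334, -81, 25), Pick P→Pick R = (-281, -647, 155).
Normal n = (Pick P→Pick Q) × (Pick P→Pick R) = (3620, 44745, 193337).
So ∂z/∂E = −n_x/n_z = −0.01872 and ∂z/∂N = −n_y/n_z = −0.23144.
|∇z| = √(a²+b²) = 0.23219, so dip δ = arctan(0.23219) = 13.07°.
True thickness = vertical thickness × cos δ = 25.4 × cos 13.07° = 24.7 m.

24.7 m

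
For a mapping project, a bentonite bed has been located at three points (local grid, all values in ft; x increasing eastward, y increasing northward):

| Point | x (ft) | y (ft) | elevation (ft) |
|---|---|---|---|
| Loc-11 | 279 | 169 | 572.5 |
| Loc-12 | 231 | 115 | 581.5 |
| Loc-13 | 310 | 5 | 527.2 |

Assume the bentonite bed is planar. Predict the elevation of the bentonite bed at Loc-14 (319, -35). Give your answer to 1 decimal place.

515.6 ft

Let the plane be z = a·x + b·y + c.
Loc-12−Loc-11: −48a − 54b = 9;  Loc-13−Loc-11: 31a − 164b = −45.3.
Solving gives a = −0.41087, b = 0.19855.
Then c = 572.5 − a·279 − b·169 = 653.58.
At (319, -35): z = −131.1 − 6.9 + 653.58 = 515.6 ft.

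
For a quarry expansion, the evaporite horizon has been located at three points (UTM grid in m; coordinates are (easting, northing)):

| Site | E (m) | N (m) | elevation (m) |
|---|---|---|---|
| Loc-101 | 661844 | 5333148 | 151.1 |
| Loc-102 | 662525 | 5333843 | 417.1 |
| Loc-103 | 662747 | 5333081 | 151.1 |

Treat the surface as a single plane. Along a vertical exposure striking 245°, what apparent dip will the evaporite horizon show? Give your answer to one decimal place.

Let the plane be z = a·E + b·N + c.
Loc-102−Loc-101: 681a + 695b = 266;  Loc-103−Loc-101: 903a − 67b = 0.
Solving gives a = 0.02647, b = 0.35679.
Unit vector along 245° is (sin 245°, cos 245°) = (-0.9063, -0.4226).
Slope in that direction = a·(-0.9063) + b·(-0.4226) = −0.17478.
Apparent dip = arctan|0.17478| = 9.9° (true dip is 19.7°, so apparent ≤ true as expected).

9.9°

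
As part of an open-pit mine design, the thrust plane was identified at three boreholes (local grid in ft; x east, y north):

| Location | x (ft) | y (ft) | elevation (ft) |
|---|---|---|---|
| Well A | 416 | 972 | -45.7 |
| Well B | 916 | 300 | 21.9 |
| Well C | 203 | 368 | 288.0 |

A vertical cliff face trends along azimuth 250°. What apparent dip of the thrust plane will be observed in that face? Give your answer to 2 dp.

27.76°

Let the plane be z = a·x + b·y + c.
Well B−Well A: 500a − 672b = 67.6;  Well C−Well A: −213a − 604b = 333.7.
Solving gives a = −0.41204, b = −0.40718.
Unit vector along 250° is (sin 250°, cos 250°) = (-0.9397, -0.3420).
Slope in that direction = a·(-0.9397) + b·(-0.3420) = 0.52646.
Apparent dip = arctan|0.52646| = 27.76° (true dip is 30.1°, so apparent ≤ true as expected).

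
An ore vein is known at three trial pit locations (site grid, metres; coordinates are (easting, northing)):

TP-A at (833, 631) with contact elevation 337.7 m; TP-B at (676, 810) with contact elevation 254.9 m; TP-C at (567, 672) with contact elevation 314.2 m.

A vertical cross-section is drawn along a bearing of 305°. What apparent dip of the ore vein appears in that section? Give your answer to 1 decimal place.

Two edge vectors: TP-A→TP-B = (-157, 179, -82.8), TP-A→TP-C = (-266, 41, -23.5).
Normal n = (TP-A→TP-B) × (TP-A→TP-C) = (-811.7, 18335.3, 41177).
So ∂z/∂E = −n_x/n_z = 0.01971 and ∂z/∂N = −n_y/n_z = −0.44528.
Unit vector along 305° is (sin 305°, cos 305°) = (-0.8192, 0.5736).
Slope in that direction = a·(-0.8192) + b·(0.5736) = −0.27155.
Apparent dip = arctan|0.27155| = 15.2° (true dip is 24.0°, so apparent ≤ true as expected).

15.2°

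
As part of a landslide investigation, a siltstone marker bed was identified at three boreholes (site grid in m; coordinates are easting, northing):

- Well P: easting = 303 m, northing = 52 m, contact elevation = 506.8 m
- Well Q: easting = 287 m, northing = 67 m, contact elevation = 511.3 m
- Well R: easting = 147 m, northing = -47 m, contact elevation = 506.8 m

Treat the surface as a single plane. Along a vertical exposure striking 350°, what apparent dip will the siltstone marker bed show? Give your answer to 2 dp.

Two edge vectors: Well P→Well Q = (-16, 15, 4.5), Well P→Well R = (-156, -99, 0).
Normal n = (Well P→Well Q) × (Well P→Well R) = (445.5, -702, 3924).
So ∂z/∂easting = −n_x/n_z = −0.11353 and ∂z/∂northing = −n_y/n_z = 0.17890.
Unit vector along 350° is (sin 350°, cos 350°) = (-0.1736, 0.9848).
Slope in that direction = a·(-0.1736) + b·(0.9848) = 0.19590.
Apparent dip = arctan|0.19590| = 11.08° (true dip is 12.0°, so apparent ≤ true as expected).

11.08°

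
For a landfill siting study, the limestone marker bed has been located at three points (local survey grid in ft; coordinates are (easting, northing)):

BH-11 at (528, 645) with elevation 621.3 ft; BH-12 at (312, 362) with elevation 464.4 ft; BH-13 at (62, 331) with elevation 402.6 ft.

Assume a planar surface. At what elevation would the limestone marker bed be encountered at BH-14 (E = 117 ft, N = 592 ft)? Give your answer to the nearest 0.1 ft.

518.9 ft

Two edge vectors: BH-11→BH-12 = (-216, -283, -156.9), BH-11→BH-13 = (-466, -314, -218.7).
Normal n = (BH-11→BH-12) × (BH-11→BH-13) = (12625.5, 25876.2, -64054).
So ∂z/∂E = −n_x/n_z = 0.19711 and ∂z/∂N = −n_y/n_z = 0.40397.
Intercept c from BH-11: 621.3 − 104.07 − 260.56 = 256.66.
At (117, 592): z = 23.1 + 239.2 + 256.66 = 518.9 ft.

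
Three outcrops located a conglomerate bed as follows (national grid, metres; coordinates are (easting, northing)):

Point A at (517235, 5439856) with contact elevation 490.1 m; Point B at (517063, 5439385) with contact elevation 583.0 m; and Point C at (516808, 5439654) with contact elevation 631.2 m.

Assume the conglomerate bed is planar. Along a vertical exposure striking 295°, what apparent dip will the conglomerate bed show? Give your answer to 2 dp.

12.44°

Let the plane be z = a·E + b·N + c.
Point B−Point A: −172a − 471b = 92.9;  Point C−Point A: −427a − 202b = 141.1.
Solving gives a = −0.28666, b = −0.09256.
Unit vector along 295° is (sin 295°, cos 295°) = (-0.9063, 0.4226).
Slope in that direction = a·(-0.9063) + b·(0.4226) = 0.22068.
Apparent dip = arctan|0.22068| = 12.44° (true dip is 16.8°, so apparent ≤ true as expected).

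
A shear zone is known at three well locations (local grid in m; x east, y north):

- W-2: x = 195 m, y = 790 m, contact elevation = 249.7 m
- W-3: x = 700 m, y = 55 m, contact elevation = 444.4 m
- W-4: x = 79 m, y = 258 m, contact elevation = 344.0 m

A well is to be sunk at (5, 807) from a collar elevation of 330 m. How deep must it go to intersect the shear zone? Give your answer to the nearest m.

102 m

Let the plane be z = a·x + b·y + c.
W-3−W-2: 505a − 735b = 194.7;  W-4−W-2: −116a − 532b = 94.3.
Solving gives a = 0.09683, b = −0.19837.
Then c = 249.7 − a·195 − b·790 = 387.53.
At (5, 807): z_contact = 0.5 − 160.1 + 387.53 = 227.9 m.
Depth below ground = 330 − 227.9 = 102 m.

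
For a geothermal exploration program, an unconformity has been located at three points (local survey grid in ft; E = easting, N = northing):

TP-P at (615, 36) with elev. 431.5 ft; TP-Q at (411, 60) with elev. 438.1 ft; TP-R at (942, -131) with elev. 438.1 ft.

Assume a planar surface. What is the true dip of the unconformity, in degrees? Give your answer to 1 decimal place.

8.1°

Two edge vectors: TP-P→TP-Q = (-204, 24, 6.6), TP-P→TP-R = (327, -167, 6.6).
Normal n = (TP-P→TP-Q) × (TP-P→TP-R) = (1260.6, 3504.6, 26220).
So ∂z/∂E = −n_x/n_z = −0.04808 and ∂z/∂N = −n_y/n_z = −0.13366.
Gradient magnitude |∇z| = √(a² + b²) = √(0.00231 + 0.01787) = 0.14205.
True dip = arctan(0.14205) = 8.1°, dipping toward NNE (azimuth ≈ 020°).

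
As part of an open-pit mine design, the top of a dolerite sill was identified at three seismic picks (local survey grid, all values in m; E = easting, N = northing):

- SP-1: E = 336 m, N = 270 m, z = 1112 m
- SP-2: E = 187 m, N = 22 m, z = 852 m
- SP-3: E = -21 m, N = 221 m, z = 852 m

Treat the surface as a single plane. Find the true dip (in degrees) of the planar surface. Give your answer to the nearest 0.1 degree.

Let the plane be z = a·E + b·N + c.
SP-2−SP-1: −149a − 248b = −260;  SP-3−SP-1: −357a − 49b = −260.
Solving gives a = 0.63692, b = 0.66572.
Gradient magnitude |∇z| = √(a² + b²) = √(0.40566 + 0.44319) = 0.92133.
True dip = arctan(0.92133) = 42.7°, dipping toward SW (azimuth ≈ 224°).

42.7°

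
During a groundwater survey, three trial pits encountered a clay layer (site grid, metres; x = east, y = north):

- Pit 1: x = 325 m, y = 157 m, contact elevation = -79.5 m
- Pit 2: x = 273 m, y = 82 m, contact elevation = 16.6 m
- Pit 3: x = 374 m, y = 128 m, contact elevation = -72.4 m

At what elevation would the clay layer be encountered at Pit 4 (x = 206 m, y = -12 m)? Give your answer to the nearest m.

Two edge vectors: Pit 1→Pit 2 = (-52, -75, 96.1), Pit 1→Pit 3 = (49, -29, 7.1).
Normal n = (Pit 1→Pit 2) × (Pit 1→Pit 3) = (2254.4, 5078.1, 5183).
So ∂z/∂x = −n_x/n_z = −0.43496 and ∂z/∂y = −n_y/n_z = −0.97976.
Intercept c from Pit 1: -79.5 + 141.36 + 153.82 = 215.68.
At (206, -12): z = −89.6 + 11.8 + 215.68 = 137.8 m.

138 m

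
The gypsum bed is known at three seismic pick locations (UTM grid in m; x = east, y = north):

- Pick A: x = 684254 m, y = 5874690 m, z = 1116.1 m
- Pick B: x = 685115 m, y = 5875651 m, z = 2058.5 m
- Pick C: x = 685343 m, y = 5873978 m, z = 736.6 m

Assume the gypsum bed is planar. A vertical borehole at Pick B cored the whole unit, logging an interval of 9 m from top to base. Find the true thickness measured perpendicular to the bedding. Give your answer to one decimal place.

6.9 m

Two edge vectors: Pick A→Pick B = (861, 961, 942.4), Pick A→Pick C = (1089, -712, -379.5).
Normal n = (Pick A→Pick B) × (Pick A→Pick C) = (306289.3, 1353023.1, -1659561).
So ∂z/∂x = −n_x/n_z = 0.18456 and ∂z/∂y = −n_y/n_z = 0.81529.
|∇z| = √(a²+b²) = 0.83592, so dip δ = arctan(0.83592) = 39.89°.
True thickness = vertical thickness × cos δ = 9 × cos 39.89° = 6.9 m.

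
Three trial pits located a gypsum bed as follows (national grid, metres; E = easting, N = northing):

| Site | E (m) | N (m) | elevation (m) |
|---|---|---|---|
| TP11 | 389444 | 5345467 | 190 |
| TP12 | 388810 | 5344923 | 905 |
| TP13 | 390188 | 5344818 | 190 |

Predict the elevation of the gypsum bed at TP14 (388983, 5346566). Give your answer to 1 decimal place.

Let the plane be z = a·E + b·N + c.
TP12−TP11: −634a − 544b = 715;  TP13−TP11: 744a − 649b = 0.
Solving gives a = −0.568529604, b = −0.651750425.
Then c = 190 − a·389444 − b·5345467 = 3705510.83.
At (388983, 5346566): z = −221148.4 − 3484626.7 + 3705510.83 = -264.2 m.

-264.2 m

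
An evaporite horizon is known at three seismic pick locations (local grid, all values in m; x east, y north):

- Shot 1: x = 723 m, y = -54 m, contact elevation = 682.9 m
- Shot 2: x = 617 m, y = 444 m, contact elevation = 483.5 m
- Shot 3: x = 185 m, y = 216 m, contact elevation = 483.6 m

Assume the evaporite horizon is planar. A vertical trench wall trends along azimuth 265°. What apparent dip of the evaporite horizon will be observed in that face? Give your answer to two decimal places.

Two edge vectors: Shot 1→Shot 2 = (-106, 498, -199.4), Shot 1→Shot 3 = (-538, 270, -199.3).
Normal n = (Shot 1→Shot 2) × (Shot 1→Shot 3) = (-45413.4, 86151.4, 239304).
So ∂z/∂x = −n_x/n_z = 0.18977 and ∂z/∂y = −n_y/n_z = −0.36001.
Unit vector along 265° is (sin 265°, cos 265°) = (-0.9962, -0.0872).
Slope in that direction = a·(-0.9962) + b·(-0.0872) = −0.15767.
Apparent dip = arctan|0.15767| = 8.96° (true dip is 22.1°, so apparent ≤ true as expected).

8.96°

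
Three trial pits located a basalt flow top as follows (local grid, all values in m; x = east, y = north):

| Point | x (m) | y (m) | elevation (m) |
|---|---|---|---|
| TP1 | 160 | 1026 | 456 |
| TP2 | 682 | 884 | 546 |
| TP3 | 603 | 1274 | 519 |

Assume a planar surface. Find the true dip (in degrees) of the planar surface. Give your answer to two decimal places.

Let the plane be z = a·x + b·y + c.
TP2−TP1: 522a − 142b = 90;  TP3−TP1: 443a + 248b = 63.
Solving gives a = 0.16254, b = −0.03631.
Gradient magnitude |∇z| = √(a² + b²) = √(0.02642 + 0.00132) = 0.16654.
True dip = arctan(0.16654) = 9.46°, dipping toward WNW (azimuth ≈ 283°).

9.46°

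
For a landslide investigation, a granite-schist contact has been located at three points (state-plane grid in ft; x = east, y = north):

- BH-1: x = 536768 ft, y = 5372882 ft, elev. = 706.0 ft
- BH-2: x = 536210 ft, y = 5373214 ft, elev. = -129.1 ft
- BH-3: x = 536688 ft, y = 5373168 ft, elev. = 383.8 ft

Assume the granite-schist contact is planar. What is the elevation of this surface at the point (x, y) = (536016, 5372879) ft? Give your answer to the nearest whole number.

-37 ft

Two edge vectors: BH-1→BH-2 = (-558, 332, -835.1), BH-1→BH-3 = (-80, 286, -322.2).
Normal n = (BH-1→BH-2) × (BH-1→BH-3) = (131868.2, -112979.6, -133028).
So ∂z/∂x = −n_x/n_z = 0.99128153 and ∂z/∂y = −n_y/n_z = −0.84929188.
Intercept c from BH-1: 706 − 532088.21 + 4563145.05 = 4031762.84.
At (536016, 5372879): z = 531342.8 − 4563142.5 + 4031762.84 = -36.9 ft.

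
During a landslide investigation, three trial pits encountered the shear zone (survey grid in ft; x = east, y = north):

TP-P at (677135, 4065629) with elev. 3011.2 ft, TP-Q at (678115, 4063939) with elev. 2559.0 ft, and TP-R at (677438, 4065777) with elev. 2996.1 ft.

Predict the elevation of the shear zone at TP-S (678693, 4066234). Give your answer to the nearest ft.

2905 ft

Let the plane be z = a·x + b·y + c.
TP-Q−TP-P: 980a − 1690b = −452.2;  TP-R−TP-P: 303a + 148b = −15.1.
Solving gives a = −0.14068360, b = 0.18599413.
Then c = 3011.2 − a·677135 − b·4065629 = −657910.12.
At (678693, 4066234): z = −95481.0 + 756295.6 − 657910.12 = 2904.5 ft.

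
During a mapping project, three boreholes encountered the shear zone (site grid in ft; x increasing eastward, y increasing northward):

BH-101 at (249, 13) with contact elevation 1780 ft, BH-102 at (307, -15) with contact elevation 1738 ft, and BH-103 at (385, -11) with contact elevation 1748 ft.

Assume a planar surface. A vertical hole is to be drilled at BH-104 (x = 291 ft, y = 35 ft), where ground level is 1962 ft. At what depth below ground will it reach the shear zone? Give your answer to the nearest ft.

Two edge vectors: BH-101→BH-102 = (58, -28, -42), BH-101→BH-103 = (136, -24, -32).
Normal n = (BH-101→BH-102) × (BH-101→BH-103) = (-112, -3856, 2416).
So ∂z/∂x = −n_x/n_z = 0.04636 and ∂z/∂y = −n_y/n_z = 1.59603.
Intercept c from BH-101: 1780 − 11.54 − 20.75 = 1747.71.
At (291, 35): z_contact = 13.5 + 55.9 + 1747.71 = 1817.1 ft.
Depth below ground = 1962 − 1817.1 = 145 ft.

145 ft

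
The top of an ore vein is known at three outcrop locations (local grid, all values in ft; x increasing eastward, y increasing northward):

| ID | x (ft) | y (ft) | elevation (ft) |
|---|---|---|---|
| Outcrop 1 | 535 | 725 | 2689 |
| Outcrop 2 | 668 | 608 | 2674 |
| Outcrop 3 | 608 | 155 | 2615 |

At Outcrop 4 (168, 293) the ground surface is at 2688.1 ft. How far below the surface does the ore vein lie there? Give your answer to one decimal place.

55.9 ft

Two edge vectors: Outcrop 1→Outcrop 2 = (133, -117, -15), Outcrop 1→Outcrop 3 = (73, -570, -74).
Normal n = (Outcrop 1→Outcrop 2) × (Outcrop 1→Outcrop 3) = (108, 8747, -67269).
So ∂z/∂x = −n_x/n_z = 0.00161 and ∂z/∂y = −n_y/n_z = 0.13003.
Intercept c from Outcrop 1: 2689 − 0.86 − 94.27 = 2593.87.
At (168, 293): z_contact = 0.27 + 38.10 + 2593.87 = 2632.24 ft.
Depth below ground = 2688.1 − 2632.24 = 55.9 ft.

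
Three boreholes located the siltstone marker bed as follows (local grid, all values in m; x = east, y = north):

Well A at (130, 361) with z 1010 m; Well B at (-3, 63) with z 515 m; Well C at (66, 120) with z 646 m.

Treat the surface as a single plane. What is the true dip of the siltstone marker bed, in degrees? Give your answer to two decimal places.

Let the plane be z = a·x + b·y + c.
Well B−Well A: −133a − 298b = −495;  Well C−Well A: −64a − 241b = −364.
Solving gives a = 0.83376, b = 1.28896.
Gradient magnitude |∇z| = √(a² + b²) = √(0.69515 + 1.66142) = 1.53511.
True dip = arctan(1.53511) = 56.92°, dipping toward SSW (azimuth ≈ 213°).

56.92°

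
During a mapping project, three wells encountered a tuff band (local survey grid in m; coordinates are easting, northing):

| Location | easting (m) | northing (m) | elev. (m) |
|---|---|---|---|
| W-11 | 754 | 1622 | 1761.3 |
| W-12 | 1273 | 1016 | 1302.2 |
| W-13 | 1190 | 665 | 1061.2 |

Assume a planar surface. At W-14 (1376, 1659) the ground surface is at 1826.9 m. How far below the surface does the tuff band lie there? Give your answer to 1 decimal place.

80.0 m

Let the plane be z = a·easting + b·northing + c.
W-12−W-11: 519a − 606b = −459.1;  W-13−W-11: 436a − 957b = −700.1.
Solving gives a = −0.064947, b = 0.701968.
Then c = 1761.3 − a·754 − b·1622 = 671.68.
At (1376, 1659): z_contact = −89.37 + 1164.56 + 671.68 = 1746.88 m.
Depth below ground = 1826.9 − 1746.88 = 80.0 m.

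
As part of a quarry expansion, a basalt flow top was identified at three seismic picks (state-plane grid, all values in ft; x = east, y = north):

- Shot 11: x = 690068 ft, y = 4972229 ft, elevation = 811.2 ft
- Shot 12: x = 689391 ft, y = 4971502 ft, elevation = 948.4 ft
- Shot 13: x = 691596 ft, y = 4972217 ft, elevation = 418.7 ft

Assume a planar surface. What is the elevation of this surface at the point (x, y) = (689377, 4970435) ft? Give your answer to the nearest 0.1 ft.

898.5 ft

Two edge vectors: Shot 11→Shot 12 = (-677, -727, 137.2), Shot 11→Shot 13 = (1528, -12, -392.5).
Normal n = (Shot 11→Shot 12) × (Shot 11→Shot 13) = (286993.9, -56080.9, 1118980).
So ∂z/∂x = −n_x/n_z = −0.256478132 and ∂z/∂y = −n_y/n_z = 0.050117875.
Intercept c from Shot 11: 811.2 + 176987.35 − 249197.55 = −71399.00.
At (689377, 4970435): z = −176810.1 + 249107.6 − 71399.00 = 898.5 ft.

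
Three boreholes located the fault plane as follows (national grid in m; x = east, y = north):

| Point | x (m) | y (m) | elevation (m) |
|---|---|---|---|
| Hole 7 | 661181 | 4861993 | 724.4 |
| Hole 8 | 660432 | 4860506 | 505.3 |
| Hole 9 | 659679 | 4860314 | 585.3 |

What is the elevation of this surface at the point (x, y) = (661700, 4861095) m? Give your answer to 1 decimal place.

Two edge vectors: Hole 7→Hole 8 = (-749, -1487, -219.1), Hole 7→Hole 9 = (-1502, -1679, -139.1).
Normal n = (Hole 7→Hole 8) × (Hole 7→Hole 9) = (-161027.2, 224902.3, -975903).
So ∂z/∂x = −n_x/n_z = −0.165003284 and ∂z/∂y = −n_y/n_z = 0.230455588.
Intercept c from Hole 7: 724.4 + 109097.04 − 1120473.46 = −1010652.02.
At (661700, 4861095): z = −109182.7 + 1120266.5 − 1010652.02 = 431.8 m.

431.8 m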